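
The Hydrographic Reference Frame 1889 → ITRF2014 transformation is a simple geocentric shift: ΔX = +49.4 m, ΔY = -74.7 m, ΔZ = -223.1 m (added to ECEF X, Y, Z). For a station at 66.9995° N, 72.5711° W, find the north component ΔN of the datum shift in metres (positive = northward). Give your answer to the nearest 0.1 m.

At φ = 66.9995°, λ = -72.5711°: sin φ = 0.920501, cos φ = 0.390739, sin λ = -0.954089, cos λ = 0.299522.
ΔN = −sin φ cos λ·ΔX − sin φ sin λ·ΔY + cos φ·ΔZ = −(0.920501)(0.299522)(49.4) − (0.920501)(-0.954089)(-74.7) + (0.390739)(-223.1) = -166.40 m.

ΔN = -166.4 m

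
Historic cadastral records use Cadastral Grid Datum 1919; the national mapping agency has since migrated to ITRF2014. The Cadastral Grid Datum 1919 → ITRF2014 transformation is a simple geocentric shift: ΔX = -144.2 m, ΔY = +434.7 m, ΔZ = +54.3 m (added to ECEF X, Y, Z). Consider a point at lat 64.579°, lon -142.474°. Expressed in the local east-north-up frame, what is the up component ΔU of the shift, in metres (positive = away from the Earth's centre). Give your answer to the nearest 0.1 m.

The local up (radial) axis is (cos φ cos λ, cos φ sin λ, sin φ), giving ΔU = 49.092 − 113.663 + 49.043 = -15.53 m.

ΔU = -15.5 m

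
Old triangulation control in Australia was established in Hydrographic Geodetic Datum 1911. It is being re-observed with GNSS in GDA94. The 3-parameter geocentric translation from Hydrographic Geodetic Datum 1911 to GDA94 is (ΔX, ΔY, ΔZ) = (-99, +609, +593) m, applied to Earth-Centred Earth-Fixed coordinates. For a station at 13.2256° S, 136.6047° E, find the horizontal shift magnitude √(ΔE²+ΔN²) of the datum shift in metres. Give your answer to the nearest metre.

At φ = -13.2256°, λ = 136.6047°: sin φ = -0.228786, cos φ = 0.973477, sin λ = 0.687028, cos λ = -0.726631.
ΔE = −sin λ·ΔX + cos λ·ΔY = −(0.687028)·(-99) + (-0.726631)·(609) = -374.50 m.
ΔN = −sin φ cos λ·ΔX − sin φ sin λ·ΔY + cos φ·ΔZ = −(-0.228786)(-0.726631)(-99) − (-0.228786)(0.687028)(609) + (0.973477)(593) = 689.45 m.
Horizontal magnitude = √(ΔE² + ΔN²) = √((-374.50)² + 689.45²) = 784.60 m.

785 m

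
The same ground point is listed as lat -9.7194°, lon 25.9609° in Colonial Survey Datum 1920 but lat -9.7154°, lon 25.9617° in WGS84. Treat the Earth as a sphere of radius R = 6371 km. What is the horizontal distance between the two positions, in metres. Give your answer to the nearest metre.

453 m

Δφ = -9.7154° − -9.7194° = +0.0040°; Δλ = 25.9617° − 25.9609° = +0.0008°.
1° along a meridian = πR/180 = 111195 m.
ΔN = Δφ × 111195 = 444.8 m; ΔE = Δλ × 111195 × cos(-9.7194°) = +0.0008 × 111195 × 0.985646 = 87.7 m.
Distance = √(ΔE² + ΔN²) = √(87.7² + 444.8²) = 453.3 m.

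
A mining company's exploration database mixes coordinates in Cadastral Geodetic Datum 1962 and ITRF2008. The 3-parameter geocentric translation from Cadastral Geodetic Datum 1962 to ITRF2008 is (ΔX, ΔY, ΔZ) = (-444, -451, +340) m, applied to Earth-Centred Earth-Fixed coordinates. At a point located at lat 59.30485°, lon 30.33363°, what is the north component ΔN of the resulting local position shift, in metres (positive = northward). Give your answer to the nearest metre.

At φ = 59.30485°, λ = 30.33363°: sin φ = 0.859895, cos φ = 0.510470, sin λ = 0.505034, cos λ = 0.863099.
ΔN = −sin φ cos λ·ΔX − sin φ sin λ·ΔY + cos φ·ΔZ = −(0.859895)(0.863099)(-444) − (0.859895)(0.505034)(-451) + (0.510470)(340) = 698.94 m.

ΔN = 699 m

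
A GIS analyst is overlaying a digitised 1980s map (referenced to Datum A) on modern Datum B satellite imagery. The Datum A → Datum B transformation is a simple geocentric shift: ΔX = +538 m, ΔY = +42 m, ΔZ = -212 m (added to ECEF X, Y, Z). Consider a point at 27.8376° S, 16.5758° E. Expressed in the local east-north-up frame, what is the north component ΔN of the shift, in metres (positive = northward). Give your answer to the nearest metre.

At φ = -27.8376°, λ = 16.5758°: sin φ = -0.466967, cos φ = 0.884275, sin λ = 0.285284, cos λ = 0.958443.
ΔN = −sin φ cos λ·ΔX − sin φ sin λ·ΔY + cos φ·ΔZ = −(-0.466967)(0.958443)(538) − (-0.466967)(0.285284)(42) + (0.884275)(-212) = 58.92 m.

ΔN = 59 m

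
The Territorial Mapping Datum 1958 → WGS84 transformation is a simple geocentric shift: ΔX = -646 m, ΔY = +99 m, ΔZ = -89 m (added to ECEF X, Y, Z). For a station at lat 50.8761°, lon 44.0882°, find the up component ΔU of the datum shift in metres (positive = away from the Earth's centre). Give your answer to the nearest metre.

The local up (radial) axis is (cos φ cos λ, cos φ sin λ, sin φ), giving ΔU = -292.785 + 43.464 − 69.045 = -318.37 m.

ΔU = -318 m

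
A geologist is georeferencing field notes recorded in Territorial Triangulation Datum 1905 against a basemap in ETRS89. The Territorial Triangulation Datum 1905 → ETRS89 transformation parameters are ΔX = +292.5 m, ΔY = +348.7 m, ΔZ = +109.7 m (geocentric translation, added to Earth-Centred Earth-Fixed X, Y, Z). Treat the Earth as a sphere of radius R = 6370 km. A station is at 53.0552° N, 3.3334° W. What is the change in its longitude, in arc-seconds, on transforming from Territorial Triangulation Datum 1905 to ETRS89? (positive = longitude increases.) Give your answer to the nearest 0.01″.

Δλ = 19.67″

sin φ = 0.799215, cos φ = 0.601045, sin λ = -0.058146, cos λ = 0.998308.
East component: ΔE = −sin λ·ΔX + cos λ·ΔY = −(-0.058146)(292.5) + (0.998308)(348.7) = 365.12 m.
1° of latitude spans πR/180 = 111177 m; at latitude φ, 1° of longitude spans that × cos φ = 66822.7 m, so Δλ = 365.12 / 66822.7 × 3600 = 19.670″.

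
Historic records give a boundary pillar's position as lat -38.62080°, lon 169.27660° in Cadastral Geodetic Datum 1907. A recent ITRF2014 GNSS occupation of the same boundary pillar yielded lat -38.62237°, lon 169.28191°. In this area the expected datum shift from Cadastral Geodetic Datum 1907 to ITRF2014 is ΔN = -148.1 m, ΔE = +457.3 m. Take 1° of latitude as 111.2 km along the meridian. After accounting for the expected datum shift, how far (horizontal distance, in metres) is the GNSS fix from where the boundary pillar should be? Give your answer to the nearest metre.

Observed coordinate differences: Δφ = -0.00157°, Δλ = +0.00531°.
Converting to metres (1° lat = 111200 m, cos φ = 0.781294): observed ΔN = -174.6 m, observed ΔE = 461.3 m.
Subtracting the expected shift leaves a residual of -174.6 − (-148.1) = -26.5 m north and 461.3 − (457.3) = 4.0 m east.
Residual distance = √((-26.5)² + 4.0²) = 26.8 m.

27 m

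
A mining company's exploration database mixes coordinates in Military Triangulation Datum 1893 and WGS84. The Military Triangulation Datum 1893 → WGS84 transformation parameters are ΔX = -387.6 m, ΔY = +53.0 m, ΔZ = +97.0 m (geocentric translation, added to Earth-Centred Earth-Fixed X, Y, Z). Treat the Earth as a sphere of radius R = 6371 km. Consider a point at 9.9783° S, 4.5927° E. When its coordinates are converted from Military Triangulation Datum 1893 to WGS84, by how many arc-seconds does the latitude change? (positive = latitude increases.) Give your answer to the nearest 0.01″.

Δφ = 0.95″

sin φ = -0.173275, cos φ = 0.984873, sin λ = 0.080072, cos λ = 0.996789.
North component: ΔN = −sin φ cos λ·ΔX − sin φ sin λ·ΔY + cos φ·ΔZ = −(-0.173275)(0.996789)(-387.6) − (-0.173275)(0.080072)(53.0) + (0.984873)(97.0) = 29.32 m.
1° of latitude spans πR/180 = 111195 m, so Δφ = 29.32 / 111195 × 3600 = 0.949″.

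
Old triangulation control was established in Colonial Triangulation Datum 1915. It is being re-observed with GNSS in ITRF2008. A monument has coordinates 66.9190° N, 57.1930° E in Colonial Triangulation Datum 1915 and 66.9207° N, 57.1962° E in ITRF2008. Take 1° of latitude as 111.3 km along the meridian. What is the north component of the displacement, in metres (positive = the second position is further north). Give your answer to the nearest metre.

ΔN = 189 m

Δφ = 66.9207° − 66.9190° = +0.0017°; Δλ = 57.1962° − 57.1930° = +0.0032°.
ΔN = Δφ × 111300 = 189.2 m; ΔE = Δλ × 111300 × cos(66.9190°) = +0.0032 × 111300 × 0.392032 = 139.6 m.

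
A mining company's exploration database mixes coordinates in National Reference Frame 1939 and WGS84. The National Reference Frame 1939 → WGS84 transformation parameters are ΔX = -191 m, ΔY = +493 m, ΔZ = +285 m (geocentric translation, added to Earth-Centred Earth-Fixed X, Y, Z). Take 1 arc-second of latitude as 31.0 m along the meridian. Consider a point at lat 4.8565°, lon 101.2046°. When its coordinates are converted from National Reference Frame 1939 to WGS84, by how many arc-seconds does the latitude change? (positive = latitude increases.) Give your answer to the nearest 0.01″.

sin φ = 0.084660, cos φ = 0.996410, sin λ = 0.980940, cos λ = -0.194313.
North component: ΔN = −sin φ cos λ·ΔX − sin φ sin λ·ΔY + cos φ·ΔZ = −(0.084660)(-0.194313)(-191) − (0.084660)(0.980940)(493) + (0.996410)(285) = 239.89 m.
1° of latitude spans 3600 × 31.00 = 111600 m, so Δφ = 239.89 / 111600 × 3600 = 7.738″.

Δφ = 7.74″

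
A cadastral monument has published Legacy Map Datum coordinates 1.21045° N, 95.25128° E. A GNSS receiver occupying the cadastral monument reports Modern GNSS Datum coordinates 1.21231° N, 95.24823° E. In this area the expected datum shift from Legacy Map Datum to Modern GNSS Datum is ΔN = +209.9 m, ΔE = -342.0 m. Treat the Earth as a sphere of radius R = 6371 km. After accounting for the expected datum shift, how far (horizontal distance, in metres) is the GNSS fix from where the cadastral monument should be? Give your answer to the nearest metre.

4 m

Observed coordinate differences: Δφ = +0.00186°, Δλ = -0.00305°.
Converting to metres (1° lat = 111195 m, cos φ = 0.999777): observed ΔN = 206.8 m, observed ΔE = -339.1 m.
Subtracting the expected shift leaves a residual of 206.8 − (209.9) = -3.1 m north and -339.1 − (-342.0) = 2.9 m east.
Residual distance = √((-3.1)² + 2.9²) = 4.2 m.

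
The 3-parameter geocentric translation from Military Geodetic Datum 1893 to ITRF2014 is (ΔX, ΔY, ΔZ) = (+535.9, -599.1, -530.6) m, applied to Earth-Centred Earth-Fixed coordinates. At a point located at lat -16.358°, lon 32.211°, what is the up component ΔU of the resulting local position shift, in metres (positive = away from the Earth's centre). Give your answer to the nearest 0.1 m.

ΔU = 278.1 m

At φ = -16.358°, λ = 32.211°: sin φ = -0.281638, cos φ = 0.959521, sin λ = 0.533039, cos λ = 0.846091.
ΔU = cos φ cos λ·ΔX + cos φ sin λ·ΔY + sin φ·ΔZ = (0.959521)(0.846091)(535.9) + (0.959521)(0.533039)(-599.1) + (-0.281638)(-530.6) = 278.09 m.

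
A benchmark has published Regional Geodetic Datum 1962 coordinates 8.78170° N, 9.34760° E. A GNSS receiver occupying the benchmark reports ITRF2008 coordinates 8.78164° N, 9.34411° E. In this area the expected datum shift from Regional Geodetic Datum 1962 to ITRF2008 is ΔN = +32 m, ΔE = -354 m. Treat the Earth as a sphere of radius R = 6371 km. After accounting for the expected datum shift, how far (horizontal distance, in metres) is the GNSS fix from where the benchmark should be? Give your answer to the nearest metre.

49 m

Observed coordinate differences: Δφ = -0.00006°, Δλ = -0.00349°.
Converting to metres (1° lat = 111195 m, cos φ = 0.988277): observed ΔN = -6.7 m, observed ΔE = -383.5 m.
Subtracting the expected shift leaves a residual of -6.7 − (32) = -38.7 m north and -383.5 − (-354) = -29.5 m east.
Residual distance = √((-38.7)² + (-29.5)²) = 48.7 m.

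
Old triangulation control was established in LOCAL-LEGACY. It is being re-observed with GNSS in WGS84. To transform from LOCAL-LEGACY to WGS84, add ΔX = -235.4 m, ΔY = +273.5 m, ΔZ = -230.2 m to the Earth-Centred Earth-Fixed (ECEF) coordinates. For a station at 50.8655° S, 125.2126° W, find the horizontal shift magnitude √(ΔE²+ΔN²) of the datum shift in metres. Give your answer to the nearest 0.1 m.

409.9 m

At φ = -50.8655°, λ = -125.2126°: sin φ = -0.775667, cos φ = 0.631143, sin λ = -0.817018, cos λ = -0.576612.
ΔE = −sin λ·ΔX + cos λ·ΔY = −(-0.817018)·(-235.4) + (-0.576612)·(273.5) = -350.03 m.
ΔN = −sin φ cos λ·ΔX − sin φ sin λ·ΔY + cos φ·ΔZ = −(-0.775667)(-0.576612)(-235.4) − (-0.775667)(-0.817018)(273.5) + (0.631143)(-230.2) = -213.33 m.
Horizontal magnitude = √(ΔE² + ΔN²) = √((-350.03)² + (-213.33)²) = 409.92 m.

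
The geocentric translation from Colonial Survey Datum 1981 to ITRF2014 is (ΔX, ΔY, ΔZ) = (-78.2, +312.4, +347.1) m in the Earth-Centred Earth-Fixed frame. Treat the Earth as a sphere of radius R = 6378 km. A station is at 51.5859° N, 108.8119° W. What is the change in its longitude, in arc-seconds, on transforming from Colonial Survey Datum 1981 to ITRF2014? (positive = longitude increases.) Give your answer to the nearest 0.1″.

Δλ = -9.1″

sin φ = 0.783541, cos φ = 0.621341, sin λ = -0.946582, cos λ = -0.322462.
East component: ΔE = −sin λ·ΔX + cos λ·ΔY = −(-0.946582)(-78.2) + (-0.322462)(312.4) = -174.76 m.
1° of latitude spans πR/180 = 111317 m; at latitude φ, 1° of longitude spans that × cos φ = 69165.8 m, so Δλ = -174.76 / 69165.8 × 3600 = -9.096″.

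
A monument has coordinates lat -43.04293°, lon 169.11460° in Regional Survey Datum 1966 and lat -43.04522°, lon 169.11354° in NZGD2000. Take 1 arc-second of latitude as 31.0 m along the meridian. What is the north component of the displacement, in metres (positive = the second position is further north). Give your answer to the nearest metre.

Δφ = -43.04522° − -43.04293° = -0.00229°; Δλ = 169.11354° − 169.11460° = -0.00106°.
1° of latitude = 3600 × 31.00 = 111600 m.
ΔN = Δφ × 111600 = -255.6 m; ΔE = Δλ × 111600 × cos(-43.04293°) = -0.00106 × 111600 × 0.730842 = -86.5 m.

ΔN = -256 m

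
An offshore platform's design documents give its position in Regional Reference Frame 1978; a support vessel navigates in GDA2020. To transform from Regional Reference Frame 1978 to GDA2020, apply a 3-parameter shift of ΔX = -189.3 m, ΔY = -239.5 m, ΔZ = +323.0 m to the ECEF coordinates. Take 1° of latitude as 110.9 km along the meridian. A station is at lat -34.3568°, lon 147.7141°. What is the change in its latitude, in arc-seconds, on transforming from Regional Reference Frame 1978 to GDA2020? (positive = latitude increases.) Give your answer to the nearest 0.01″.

Δφ = 9.24″

sin φ = -0.564345, cos φ = 0.825539, sin λ = 0.534144, cos λ = -0.845393.
North component: ΔN = −sin φ cos λ·ΔX − sin φ sin λ·ΔY + cos φ·ΔZ = −(-0.564345)(-0.845393)(-189.3) − (-0.564345)(0.534144)(-239.5) + (0.825539)(323.0) = 284.77 m.
1° of latitude spans 110900 m, so Δφ = 284.77 / 110900 × 3600 = 9.244″.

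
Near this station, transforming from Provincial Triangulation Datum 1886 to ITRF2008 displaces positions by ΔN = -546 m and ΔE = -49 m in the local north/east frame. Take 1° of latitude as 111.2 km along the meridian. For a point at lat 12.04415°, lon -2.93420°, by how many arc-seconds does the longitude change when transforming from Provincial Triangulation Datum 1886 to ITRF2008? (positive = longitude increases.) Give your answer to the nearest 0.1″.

Δλ = -1.6″

At latitude 12.04415°, cos φ = 0.977987.
1° of longitude at this latitude = 111.2 × cos φ = 108.75 km, so Δλ = -49.0 / 108752.2 = -0.0004506° = -1.622″.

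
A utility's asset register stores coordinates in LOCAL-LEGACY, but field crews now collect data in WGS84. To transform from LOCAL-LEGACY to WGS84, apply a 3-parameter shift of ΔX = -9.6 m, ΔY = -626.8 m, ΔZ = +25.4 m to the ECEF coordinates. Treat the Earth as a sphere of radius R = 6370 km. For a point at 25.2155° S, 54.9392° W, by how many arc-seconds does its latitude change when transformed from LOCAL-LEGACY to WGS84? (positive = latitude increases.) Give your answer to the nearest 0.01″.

Δφ = 7.75″

sin φ = -0.426024, cos φ = 0.904712, sin λ = -0.818543, cos λ = 0.574445.
North component: ΔN = −sin φ cos λ·ΔX − sin φ sin λ·ΔY + cos φ·ΔZ = −(-0.426024)(0.574445)(-9.6) − (-0.426024)(-0.818543)(-626.8) + (0.904712)(25.4) = 239.21 m.
1° of latitude spans πR/180 = 111177 m, so Δφ = 239.21 / 111177 × 3600 = 7.746″.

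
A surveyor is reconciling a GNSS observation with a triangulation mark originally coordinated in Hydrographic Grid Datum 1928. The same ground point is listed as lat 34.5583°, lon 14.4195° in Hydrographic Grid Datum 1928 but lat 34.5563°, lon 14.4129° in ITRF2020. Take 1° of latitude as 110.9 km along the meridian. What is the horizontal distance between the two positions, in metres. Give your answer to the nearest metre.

Δφ = 34.5563° − 34.5583° = -0.0020°; Δλ = 14.4129° − 14.4195° = -0.0066°.
ΔN = Δφ × 110900 = -221.8 m; ΔE = Δλ × 110900 × cos(34.5583°) = -0.0066 × 110900 × 0.823549 = -602.8 m.
Distance = √(ΔE² + ΔN²) = √((-602.8)² + (-221.8)²) = 642.3 m.

642 m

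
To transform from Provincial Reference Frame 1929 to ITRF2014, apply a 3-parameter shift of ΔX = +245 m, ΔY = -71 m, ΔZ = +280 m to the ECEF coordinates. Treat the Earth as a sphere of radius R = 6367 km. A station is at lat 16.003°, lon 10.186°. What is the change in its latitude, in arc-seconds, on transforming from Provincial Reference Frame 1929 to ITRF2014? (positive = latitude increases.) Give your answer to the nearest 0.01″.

sin φ = 0.275688, cos φ = 0.961247, sin λ = 0.176844, cos λ = 0.984239.
North component: ΔN = −sin φ cos λ·ΔX − sin φ sin λ·ΔY + cos φ·ΔZ = −(0.275688)(0.984239)(245) − (0.275688)(0.176844)(-71) + (0.961247)(280) = 206.13 m.
1° of latitude spans πR/180 = 111125 m, so Δφ = 206.13 / 111125 × 3600 = 6.678″.

Δφ = 6.68″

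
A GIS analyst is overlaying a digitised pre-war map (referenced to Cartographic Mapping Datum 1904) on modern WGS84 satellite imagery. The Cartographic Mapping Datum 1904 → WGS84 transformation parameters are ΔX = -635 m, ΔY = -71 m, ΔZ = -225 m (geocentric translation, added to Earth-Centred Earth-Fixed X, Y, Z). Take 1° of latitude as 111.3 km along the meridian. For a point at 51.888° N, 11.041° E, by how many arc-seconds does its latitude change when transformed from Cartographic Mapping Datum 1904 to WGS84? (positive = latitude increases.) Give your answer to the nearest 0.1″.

Δφ = 11.7″

sin φ = 0.786806, cos φ = 0.617201, sin λ = 0.191511, cos λ = 0.981490.
North component: ΔN = −sin φ cos λ·ΔX − sin φ sin λ·ΔY + cos φ·ΔZ = −(0.786806)(0.981490)(-635) − (0.786806)(0.191511)(-71) + (0.617201)(-225) = 362.20 m.
1° of latitude spans 111300 m, so Δφ = 362.20 / 111300 × 3600 = 11.715″.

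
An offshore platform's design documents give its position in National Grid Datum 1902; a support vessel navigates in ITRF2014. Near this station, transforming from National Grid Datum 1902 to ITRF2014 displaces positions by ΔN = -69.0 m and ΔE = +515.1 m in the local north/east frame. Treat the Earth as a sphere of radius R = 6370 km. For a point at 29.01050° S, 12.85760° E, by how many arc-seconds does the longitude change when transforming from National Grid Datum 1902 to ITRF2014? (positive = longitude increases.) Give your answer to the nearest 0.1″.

At latitude -29.01050°, cos φ = 0.874531.
One radian of longitude at latitude φ spans R cos φ, so Δλ = ΔE / (R cos φ) = 515.1 / (6370000 × 0.874531) = 9.2465e-05 rad = 19.072″.

Δλ = 19.1″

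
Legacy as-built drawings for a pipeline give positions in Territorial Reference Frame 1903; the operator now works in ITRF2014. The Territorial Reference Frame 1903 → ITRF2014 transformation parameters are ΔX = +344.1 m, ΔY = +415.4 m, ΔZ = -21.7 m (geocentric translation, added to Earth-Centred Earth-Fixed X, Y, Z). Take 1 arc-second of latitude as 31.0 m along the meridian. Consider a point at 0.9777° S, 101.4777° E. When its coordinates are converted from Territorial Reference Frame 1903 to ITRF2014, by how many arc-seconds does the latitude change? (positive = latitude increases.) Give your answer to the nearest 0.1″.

sin φ = -0.017063, cos φ = 0.999854, sin λ = 0.980002, cos λ = -0.198987.
North component: ΔN = −sin φ cos λ·ΔX − sin φ sin λ·ΔY + cos φ·ΔZ = −(-0.017063)(-0.198987)(344.1) − (-0.017063)(0.980002)(415.4) + (0.999854)(-21.7) = -15.92 m.
1° of latitude spans 3600 × 31.00 = 111600 m, so Δφ = -15.92 / 111600 × 3600 = -0.514″.

Δφ = -0.5″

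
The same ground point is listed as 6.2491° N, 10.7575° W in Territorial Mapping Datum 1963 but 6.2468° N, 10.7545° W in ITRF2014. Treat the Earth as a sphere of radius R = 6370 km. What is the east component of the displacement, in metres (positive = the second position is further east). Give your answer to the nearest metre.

ΔE = 332 m

Δφ = 6.2468° − 6.2491° = -0.0023°; Δλ = -10.7545° − -10.7575° = +0.0030°.
1° along a meridian = πR/180 = 111177 m.
ΔN = Δφ × 111177 = -255.7 m; ΔE = Δλ × 111177 × cos(6.2491°) = +0.0030 × 111177 × 0.994058 = 331.6 m.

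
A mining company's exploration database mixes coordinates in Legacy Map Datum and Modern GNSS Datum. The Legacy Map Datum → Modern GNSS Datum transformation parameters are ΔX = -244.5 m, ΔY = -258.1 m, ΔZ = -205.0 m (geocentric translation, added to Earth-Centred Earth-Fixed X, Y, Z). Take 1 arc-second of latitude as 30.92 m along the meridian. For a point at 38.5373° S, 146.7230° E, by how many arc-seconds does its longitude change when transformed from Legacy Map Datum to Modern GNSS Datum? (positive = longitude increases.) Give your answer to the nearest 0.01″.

sin φ = -0.623024, cos φ = 0.782203, sin λ = 0.548687, cos λ = -0.836028.
East component: ΔE = −sin λ·ΔX + cos λ·ΔY = −(0.548687)(-244.5) + (-0.836028)(-258.1) = 349.93 m.
1° of latitude spans 3600 × 30.92 = 111312 m; at latitude φ, 1° of longitude spans that × cos φ = 87068.6 m, so Δλ = 349.93 / 87068.6 × 3600 = 14.469″.

Δλ = 14.47″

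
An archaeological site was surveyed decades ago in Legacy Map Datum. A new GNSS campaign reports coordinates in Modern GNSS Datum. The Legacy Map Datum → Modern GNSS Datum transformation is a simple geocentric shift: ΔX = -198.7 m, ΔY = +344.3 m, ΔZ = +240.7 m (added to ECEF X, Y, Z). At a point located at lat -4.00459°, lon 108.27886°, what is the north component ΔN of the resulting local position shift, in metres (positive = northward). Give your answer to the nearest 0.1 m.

At φ = -4.00459°, λ = 108.27886°: sin φ = -0.069836, cos φ = 0.997558, sin λ = 0.949541, cos λ = -0.313642.
ΔN = −sin φ cos λ·ΔX − sin φ sin λ·ΔY + cos φ·ΔZ = −(-0.069836)(-0.313642)(-198.7) − (-0.069836)(0.949541)(344.3) + (0.997558)(240.7) = 267.30 m.

ΔN = 267.3 m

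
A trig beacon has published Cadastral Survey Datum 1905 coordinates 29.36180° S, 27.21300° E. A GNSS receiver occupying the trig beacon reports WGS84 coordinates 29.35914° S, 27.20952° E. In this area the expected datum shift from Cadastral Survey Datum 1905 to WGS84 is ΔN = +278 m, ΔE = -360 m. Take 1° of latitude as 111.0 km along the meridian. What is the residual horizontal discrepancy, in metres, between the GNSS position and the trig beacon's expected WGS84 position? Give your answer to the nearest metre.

29 m

Observed coordinate differences: Δφ = +0.00266°, Δλ = -0.00348°.
Converting to metres (1° lat = 111000 m, cos φ = 0.871541): observed ΔN = 295.3 m, observed ΔE = -336.7 m.
Subtracting the expected shift leaves a residual of 295.3 − (278) = 17.3 m north and -336.7 − (-360) = 23.3 m east.
Residual distance = √(17.3² + 23.3²) = 29.0 m.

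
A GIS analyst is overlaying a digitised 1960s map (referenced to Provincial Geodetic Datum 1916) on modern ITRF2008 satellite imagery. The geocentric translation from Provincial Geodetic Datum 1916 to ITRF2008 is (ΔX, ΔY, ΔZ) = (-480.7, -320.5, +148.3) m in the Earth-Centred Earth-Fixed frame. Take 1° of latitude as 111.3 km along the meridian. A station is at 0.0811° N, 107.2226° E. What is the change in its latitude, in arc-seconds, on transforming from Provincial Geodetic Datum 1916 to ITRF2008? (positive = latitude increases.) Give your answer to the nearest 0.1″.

Δφ = 4.8″

sin φ = 0.001415, cos φ = 0.999999, sin λ = 0.955162, cos λ = -0.296085.
North component: ΔN = −sin φ cos λ·ΔX − sin φ sin λ·ΔY + cos φ·ΔZ = −(0.001415)(-0.296085)(-480.7) − (0.001415)(0.955162)(-320.5) + (0.999999)(148.3) = 148.53 m.
1° of latitude spans 111300 m, so Δφ = 148.53 / 111300 × 3600 = 4.804″.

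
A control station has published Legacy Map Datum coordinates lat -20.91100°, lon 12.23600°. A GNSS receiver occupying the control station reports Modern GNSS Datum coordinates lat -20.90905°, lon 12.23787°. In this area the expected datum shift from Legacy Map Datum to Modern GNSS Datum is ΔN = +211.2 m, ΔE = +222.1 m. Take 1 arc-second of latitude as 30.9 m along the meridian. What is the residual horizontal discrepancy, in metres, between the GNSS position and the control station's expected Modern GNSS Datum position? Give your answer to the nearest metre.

Observed coordinate differences: Δφ = +0.00195°, Δλ = +0.00187°.
Converting to metres (1° lat = 111240 m, cos φ = 0.934136): observed ΔN = 216.9 m, observed ΔE = 194.3 m.
Subtracting the expected shift leaves a residual of 216.9 − (211.2) = 5.7 m north and 194.3 − (222.1) = -27.8 m east.
Residual distance = √(5.7² + (-27.8)²) = 28.4 m.

28 m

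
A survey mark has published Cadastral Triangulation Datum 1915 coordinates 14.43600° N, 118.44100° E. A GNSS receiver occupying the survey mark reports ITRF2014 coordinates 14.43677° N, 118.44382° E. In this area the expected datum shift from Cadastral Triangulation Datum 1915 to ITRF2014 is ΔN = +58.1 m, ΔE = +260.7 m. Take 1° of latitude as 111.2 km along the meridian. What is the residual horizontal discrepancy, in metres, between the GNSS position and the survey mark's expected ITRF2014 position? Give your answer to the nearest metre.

Observed coordinate differences: Δφ = +0.00077°, Δλ = +0.00282°.
Converting to metres (1° lat = 111200 m, cos φ = 0.968427): observed ΔN = 85.6 m, observed ΔE = 303.7 m.
Subtracting the expected shift leaves a residual of 85.6 − (58.1) = 27.5 m north and 303.7 − (260.7) = 43.0 m east.
Residual distance = √(27.5² + 43.0²) = 51.0 m.

51 m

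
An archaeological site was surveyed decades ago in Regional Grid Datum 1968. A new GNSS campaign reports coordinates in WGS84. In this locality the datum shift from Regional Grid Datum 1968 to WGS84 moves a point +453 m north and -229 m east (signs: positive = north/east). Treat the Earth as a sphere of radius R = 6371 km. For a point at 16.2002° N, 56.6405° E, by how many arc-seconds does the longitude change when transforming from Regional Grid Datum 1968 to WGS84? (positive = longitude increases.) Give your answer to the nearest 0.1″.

Δλ = -7.7″

At latitude 16.2002°, cos φ = 0.960293.
One radian of longitude at latitude φ spans R cos φ, so Δλ = ΔE / (R cos φ) = -229.0 / (6371000 × 0.960293) = -3.7430e-05 rad = -7.721″.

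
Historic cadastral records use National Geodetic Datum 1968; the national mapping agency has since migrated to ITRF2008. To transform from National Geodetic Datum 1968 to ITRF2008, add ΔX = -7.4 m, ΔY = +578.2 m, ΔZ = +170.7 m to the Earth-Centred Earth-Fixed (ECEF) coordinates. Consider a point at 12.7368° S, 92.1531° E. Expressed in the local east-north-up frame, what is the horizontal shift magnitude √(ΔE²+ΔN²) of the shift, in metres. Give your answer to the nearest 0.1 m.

The local east axis at (φ, λ) is (−sin λ, cos λ, 0), so ΔE = −sin(92.1531°)·(-7.4) + cos(92.1531°)·578.2 = -14.33 m.
The local north axis is (−sin φ cos λ, −sin φ sin λ, cos φ), giving ΔN = 0.061 + 127.387 + 166.500 = 293.95 m.
Horizontal magnitude = √(ΔE² + ΔN²) = √((-14.33)² + 293.95²) = 294.30 m.

294.3 m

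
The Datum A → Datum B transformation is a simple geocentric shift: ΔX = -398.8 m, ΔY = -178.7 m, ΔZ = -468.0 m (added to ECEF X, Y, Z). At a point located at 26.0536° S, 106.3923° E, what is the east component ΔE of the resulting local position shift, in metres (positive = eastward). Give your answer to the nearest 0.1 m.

At φ = -26.0536°, λ = 106.3923°: sin φ = -0.439212, cos φ = 0.898384, sin λ = 0.959352, cos λ = -0.282213.
ΔE = −sin λ·ΔX + cos λ·ΔY = −(0.959352)·(-398.8) + (-0.282213)·(-178.7) = 433.02 m.

ΔE = 433.0 m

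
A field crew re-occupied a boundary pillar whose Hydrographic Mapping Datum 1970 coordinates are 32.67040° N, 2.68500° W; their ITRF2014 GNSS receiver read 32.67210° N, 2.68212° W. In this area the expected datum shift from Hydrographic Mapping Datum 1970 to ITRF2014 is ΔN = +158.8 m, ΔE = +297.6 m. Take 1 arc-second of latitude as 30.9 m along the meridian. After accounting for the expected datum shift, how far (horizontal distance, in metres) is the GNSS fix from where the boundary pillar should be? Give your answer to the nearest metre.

Observed coordinate differences: Δφ = +0.00170°, Δλ = +0.00288°.
Converting to metres (1° lat = 111240 m, cos φ = 0.841790): observed ΔN = 189.1 m, observed ΔE = 269.7 m.
Subtracting the expected shift leaves a residual of 189.1 − (158.8) = 30.3 m north and 269.7 − (297.6) = -27.9 m east.
Residual distance = √(30.3² + (-27.9)²) = 41.2 m.

41 m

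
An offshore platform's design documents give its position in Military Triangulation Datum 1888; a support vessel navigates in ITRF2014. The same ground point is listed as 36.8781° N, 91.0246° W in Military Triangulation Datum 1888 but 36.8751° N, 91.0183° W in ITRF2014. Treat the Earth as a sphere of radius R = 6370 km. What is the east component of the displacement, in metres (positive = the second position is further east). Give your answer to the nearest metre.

ΔE = 560 m

Δφ = 36.8751° − 36.8781° = -0.0030°; Δλ = -91.0183° − -91.0246° = +0.0063°.
1° along a meridian = πR/180 = 111177 m.
ΔN = Δφ × 111177 = -333.5 m; ΔE = Δλ × 111177 × cos(36.8781°) = +0.0063 × 111177 × 0.799914 = 560.3 m.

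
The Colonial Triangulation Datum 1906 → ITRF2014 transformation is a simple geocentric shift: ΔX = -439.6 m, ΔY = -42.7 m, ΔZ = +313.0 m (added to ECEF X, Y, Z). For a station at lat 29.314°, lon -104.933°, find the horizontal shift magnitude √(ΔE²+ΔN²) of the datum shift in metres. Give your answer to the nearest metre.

458 m

The local east axis at (φ, λ) is (−sin λ, cos λ, 0), so ΔE = −sin(-104.933°)·(-439.6) + cos(-104.933°)·(-42.7) = -413.75 m.
The local north axis is (−sin φ cos λ, −sin φ sin λ, cos φ), giving ΔN = -55.461 − 20.200 + 272.920 = 197.26 m.
Horizontal magnitude = √(ΔE² + ΔN²) = √((-413.75)² + 197.26²) = 458.37 m.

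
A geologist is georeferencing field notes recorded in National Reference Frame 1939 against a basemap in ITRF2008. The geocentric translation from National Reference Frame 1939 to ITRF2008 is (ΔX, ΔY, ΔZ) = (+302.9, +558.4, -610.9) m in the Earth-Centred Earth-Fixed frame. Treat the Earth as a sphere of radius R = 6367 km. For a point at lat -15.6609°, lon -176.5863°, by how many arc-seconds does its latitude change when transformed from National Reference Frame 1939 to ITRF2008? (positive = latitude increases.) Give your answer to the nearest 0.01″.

Δφ = -21.99″

sin φ = -0.269943, cos φ = 0.962876, sin λ = -0.059545, cos λ = -0.998226.
North component: ΔN = −sin φ cos λ·ΔX − sin φ sin λ·ΔY + cos φ·ΔZ = −(-0.269943)(-0.998226)(302.9) − (-0.269943)(-0.059545)(558.4) + (0.962876)(-610.9) = -678.82 m.
1° of latitude spans πR/180 = 111125 m, so Δφ = -678.82 / 111125 × 3600 = -21.991″.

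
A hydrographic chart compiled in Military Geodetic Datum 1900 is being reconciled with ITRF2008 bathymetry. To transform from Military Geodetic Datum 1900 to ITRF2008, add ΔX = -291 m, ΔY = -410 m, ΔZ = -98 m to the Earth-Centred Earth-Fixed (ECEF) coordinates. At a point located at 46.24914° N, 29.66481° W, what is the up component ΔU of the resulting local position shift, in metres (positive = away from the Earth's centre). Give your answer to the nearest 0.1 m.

ΔU = -105.3 m

At φ = 46.24914°, λ = -29.66481°: sin φ = 0.722354, cos φ = 0.691524, sin λ = -0.494925, cos λ = 0.868936.
ΔU = cos φ cos λ·ΔX + cos φ sin λ·ΔY + sin φ·ΔZ = (0.691524)(0.868936)(-291) + (0.691524)(-0.494925)(-410) + (0.722354)(-98) = -105.33 m.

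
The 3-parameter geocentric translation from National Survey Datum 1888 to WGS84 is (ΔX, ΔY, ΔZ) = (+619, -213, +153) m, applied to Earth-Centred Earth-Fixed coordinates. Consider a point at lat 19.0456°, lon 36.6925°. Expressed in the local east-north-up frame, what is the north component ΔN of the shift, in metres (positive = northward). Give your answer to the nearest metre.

ΔN = 24 m

The local north axis is (−sin φ cos λ, −sin φ sin λ, cos φ), giving ΔN = -161.968 + 41.531 + 144.625 = 24.19 m.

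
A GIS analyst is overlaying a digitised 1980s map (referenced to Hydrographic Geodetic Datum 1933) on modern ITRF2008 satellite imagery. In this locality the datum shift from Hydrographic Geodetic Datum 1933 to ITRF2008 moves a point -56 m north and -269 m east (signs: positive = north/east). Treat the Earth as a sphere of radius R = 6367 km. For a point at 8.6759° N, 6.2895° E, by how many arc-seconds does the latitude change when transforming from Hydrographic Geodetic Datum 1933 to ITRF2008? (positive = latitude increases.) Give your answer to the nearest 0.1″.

On a sphere of radius R, 1 rad of latitude = R, so Δφ = ΔN / R = -56.0 / 6367000 = -8.7954e-06 rad = -1.814″.

Δφ = -1.8″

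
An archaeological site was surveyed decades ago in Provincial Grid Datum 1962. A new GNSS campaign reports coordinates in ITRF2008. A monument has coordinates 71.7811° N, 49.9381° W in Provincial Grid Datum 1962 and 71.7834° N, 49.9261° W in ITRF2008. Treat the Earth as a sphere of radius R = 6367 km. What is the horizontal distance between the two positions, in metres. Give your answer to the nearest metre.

489 m

Δφ = 71.7834° − 71.7811° = +0.0023°; Δλ = -49.9261° − -49.9381° = +0.0120°.
1° along a meridian = πR/180 = 111125 m.
ΔN = Δφ × 111125 = 255.6 m; ΔE = Δλ × 111125 × cos(71.7811°) = +0.0120 × 111125 × 0.312648 = 416.9 m.
Distance = √(ΔE² + ΔN²) = √(416.9² + 255.6²) = 489.0 m.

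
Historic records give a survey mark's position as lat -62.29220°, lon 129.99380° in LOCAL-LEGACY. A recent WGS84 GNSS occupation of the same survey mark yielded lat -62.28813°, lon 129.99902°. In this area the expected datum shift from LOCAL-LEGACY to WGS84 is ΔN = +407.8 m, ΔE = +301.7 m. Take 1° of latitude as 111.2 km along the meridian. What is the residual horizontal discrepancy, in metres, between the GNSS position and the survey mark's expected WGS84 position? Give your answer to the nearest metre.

Observed coordinate differences: Δφ = +0.00407°, Δλ = +0.00522°.
Converting to metres (1° lat = 111200 m, cos φ = 0.464963): observed ΔN = 452.6 m, observed ΔE = 269.9 m.
Subtracting the expected shift leaves a residual of 452.6 − (407.8) = 44.8 m north and 269.9 − (301.7) = -31.8 m east.
Residual distance = √(44.8² + (-31.8)²) = 54.9 m.

55 m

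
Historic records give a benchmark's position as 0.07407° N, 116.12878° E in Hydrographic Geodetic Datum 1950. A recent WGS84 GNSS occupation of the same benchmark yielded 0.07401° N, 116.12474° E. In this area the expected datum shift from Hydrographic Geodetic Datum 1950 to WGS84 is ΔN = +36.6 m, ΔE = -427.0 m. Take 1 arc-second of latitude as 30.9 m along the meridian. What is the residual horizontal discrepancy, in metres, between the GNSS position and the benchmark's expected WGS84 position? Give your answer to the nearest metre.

Observed coordinate differences: Δφ = -0.00006°, Δλ = -0.00404°.
Converting to metres (1° lat = 111240 m, cos φ = 0.999999): observed ΔN = -6.7 m, observed ΔE = -449.4 m.
Subtracting the expected shift leaves a residual of -6.7 − (36.6) = -43.3 m north and -449.4 − (-427.0) = -22.4 m east.
Residual distance = √((-43.3)² + (-22.4)²) = 48.7 m.

49 m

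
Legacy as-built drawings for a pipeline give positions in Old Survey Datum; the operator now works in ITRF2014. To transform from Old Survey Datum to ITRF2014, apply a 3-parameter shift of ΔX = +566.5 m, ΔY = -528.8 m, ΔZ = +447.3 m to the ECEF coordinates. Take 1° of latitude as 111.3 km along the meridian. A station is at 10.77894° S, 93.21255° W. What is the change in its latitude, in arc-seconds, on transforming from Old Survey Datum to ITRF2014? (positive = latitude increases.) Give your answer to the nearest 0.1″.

Δφ = 17.2″

sin φ = -0.187020, cos φ = 0.982356, sin λ = -0.998429, cos λ = -0.056040.
North component: ΔN = −sin φ cos λ·ΔX − sin φ sin λ·ΔY + cos φ·ΔZ = −(-0.187020)(-0.056040)(566.5) − (-0.187020)(-0.998429)(-528.8) + (0.982356)(447.3) = 532.21 m.
1° of latitude spans 111300 m, so Δφ = 532.21 / 111300 × 3600 = 17.214″.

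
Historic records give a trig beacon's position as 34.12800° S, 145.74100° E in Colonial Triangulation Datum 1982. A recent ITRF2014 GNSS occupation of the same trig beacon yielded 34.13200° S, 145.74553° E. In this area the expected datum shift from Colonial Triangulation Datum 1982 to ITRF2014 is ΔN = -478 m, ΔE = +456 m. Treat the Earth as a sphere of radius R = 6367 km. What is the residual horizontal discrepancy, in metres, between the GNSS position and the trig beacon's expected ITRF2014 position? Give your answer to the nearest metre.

Observed coordinate differences: Δφ = -0.00400°, Δλ = +0.00453°.
Converting to metres (1° lat = 111125 m, cos φ = 0.827786): observed ΔN = -444.5 m, observed ΔE = 416.7 m.
Subtracting the expected shift leaves a residual of -444.5 − (-478) = 33.5 m north and 416.7 − (456) = -39.3 m east.
Residual distance = √(33.5² + (-39.3)²) = 51.6 m.

52 m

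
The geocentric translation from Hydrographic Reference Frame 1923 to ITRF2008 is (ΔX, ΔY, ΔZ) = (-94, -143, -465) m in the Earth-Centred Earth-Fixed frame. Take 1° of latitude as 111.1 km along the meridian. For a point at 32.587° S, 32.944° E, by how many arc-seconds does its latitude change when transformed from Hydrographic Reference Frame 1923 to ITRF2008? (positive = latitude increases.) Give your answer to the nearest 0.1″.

sin φ = -0.538580, cos φ = 0.842575, sin λ = 0.543819, cos λ = 0.839202.
North component: ΔN = −sin φ cos λ·ΔX − sin φ sin λ·ΔY + cos φ·ΔZ = −(-0.538580)(0.839202)(-94) − (-0.538580)(0.543819)(-143) + (0.842575)(-465) = -476.17 m.
1° of latitude spans 111100 m, so Δφ = -476.17 / 111100 × 3600 = -15.429″.

Δφ = -15.4″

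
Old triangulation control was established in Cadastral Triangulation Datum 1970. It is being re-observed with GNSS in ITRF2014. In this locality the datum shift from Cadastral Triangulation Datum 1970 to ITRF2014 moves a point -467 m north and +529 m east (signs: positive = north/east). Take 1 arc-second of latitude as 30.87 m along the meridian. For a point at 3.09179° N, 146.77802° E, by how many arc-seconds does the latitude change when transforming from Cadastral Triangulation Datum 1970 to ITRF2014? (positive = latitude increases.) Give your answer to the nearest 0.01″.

Δφ = -15.13″

1″ of latitude = 30.87 m, so Δφ = -467.0 / 30.87 = -15.128″.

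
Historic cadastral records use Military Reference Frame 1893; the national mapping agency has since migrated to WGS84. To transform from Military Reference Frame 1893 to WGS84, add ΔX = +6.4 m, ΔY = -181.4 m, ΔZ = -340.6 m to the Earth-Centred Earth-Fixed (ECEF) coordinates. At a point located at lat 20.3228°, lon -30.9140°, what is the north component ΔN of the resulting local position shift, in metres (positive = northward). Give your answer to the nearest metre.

ΔN = -354 m

At φ = 20.3228°, λ = -30.9140°: sin φ = 0.347309, cos φ = 0.937751, sin λ = -0.513751, cos λ = 0.857939.
ΔN = −sin φ cos λ·ΔX − sin φ sin λ·ΔY + cos φ·ΔZ = −(0.347309)(0.857939)(6.4) − (0.347309)(-0.513751)(-181.4) + (0.937751)(-340.6) = -353.67 m.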